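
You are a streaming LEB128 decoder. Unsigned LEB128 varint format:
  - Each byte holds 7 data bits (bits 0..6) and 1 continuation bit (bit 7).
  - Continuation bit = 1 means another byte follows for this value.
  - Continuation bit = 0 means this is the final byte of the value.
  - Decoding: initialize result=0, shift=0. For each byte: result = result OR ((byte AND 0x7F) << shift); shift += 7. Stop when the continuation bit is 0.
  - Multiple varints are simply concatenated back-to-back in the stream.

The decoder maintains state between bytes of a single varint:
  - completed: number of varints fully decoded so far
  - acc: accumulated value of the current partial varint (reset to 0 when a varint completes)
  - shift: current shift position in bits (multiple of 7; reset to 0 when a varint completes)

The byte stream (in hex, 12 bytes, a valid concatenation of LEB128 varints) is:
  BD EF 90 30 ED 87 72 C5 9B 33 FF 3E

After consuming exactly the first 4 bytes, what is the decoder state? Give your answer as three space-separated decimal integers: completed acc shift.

byte[0]=0xBD cont=1 payload=0x3D: acc |= 61<<0 -> completed=0 acc=61 shift=7
byte[1]=0xEF cont=1 payload=0x6F: acc |= 111<<7 -> completed=0 acc=14269 shift=14
byte[2]=0x90 cont=1 payload=0x10: acc |= 16<<14 -> completed=0 acc=276413 shift=21
byte[3]=0x30 cont=0 payload=0x30: varint #1 complete (value=100939709); reset -> completed=1 acc=0 shift=0

Answer: 1 0 0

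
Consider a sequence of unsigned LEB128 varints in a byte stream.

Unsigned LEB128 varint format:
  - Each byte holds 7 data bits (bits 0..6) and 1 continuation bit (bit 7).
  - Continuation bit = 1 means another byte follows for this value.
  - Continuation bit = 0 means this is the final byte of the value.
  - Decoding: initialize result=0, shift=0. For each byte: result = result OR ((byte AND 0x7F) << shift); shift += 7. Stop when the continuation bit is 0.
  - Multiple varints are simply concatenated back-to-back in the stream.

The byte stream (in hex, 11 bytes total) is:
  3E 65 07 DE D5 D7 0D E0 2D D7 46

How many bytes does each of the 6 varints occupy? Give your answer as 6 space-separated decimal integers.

  byte[0]=0x3E cont=0 payload=0x3E=62: acc |= 62<<0 -> acc=62 shift=7 [end]
Varint 1: bytes[0:1] = 3E -> value 62 (1 byte(s))
  byte[1]=0x65 cont=0 payload=0x65=101: acc |= 101<<0 -> acc=101 shift=7 [end]
Varint 2: bytes[1:2] = 65 -> value 101 (1 byte(s))
  byte[2]=0x07 cont=0 payload=0x07=7: acc |= 7<<0 -> acc=7 shift=7 [end]
Varint 3: bytes[2:3] = 07 -> value 7 (1 byte(s))
  byte[3]=0xDE cont=1 payload=0x5E=94: acc |= 94<<0 -> acc=94 shift=7
  byte[4]=0xD5 cont=1 payload=0x55=85: acc |= 85<<7 -> acc=10974 shift=14
  byte[5]=0xD7 cont=1 payload=0x57=87: acc |= 87<<14 -> acc=1436382 shift=21
  byte[6]=0x0D cont=0 payload=0x0D=13: acc |= 13<<21 -> acc=28699358 shift=28 [end]
Varint 4: bytes[3:7] = DE D5 D7 0D -> value 28699358 (4 byte(s))
  byte[7]=0xE0 cont=1 payload=0x60=96: acc |= 96<<0 -> acc=96 shift=7
  byte[8]=0x2D cont=0 payload=0x2D=45: acc |= 45<<7 -> acc=5856 shift=14 [end]
Varint 5: bytes[7:9] = E0 2D -> value 5856 (2 byte(s))
  byte[9]=0xD7 cont=1 payload=0x57=87: acc |= 87<<0 -> acc=87 shift=7
  byte[10]=0x46 cont=0 payload=0x46=70: acc |= 70<<7 -> acc=9047 shift=14 [end]
Varint 6: bytes[9:11] = D7 46 -> value 9047 (2 byte(s))

Answer: 1 1 1 4 2 2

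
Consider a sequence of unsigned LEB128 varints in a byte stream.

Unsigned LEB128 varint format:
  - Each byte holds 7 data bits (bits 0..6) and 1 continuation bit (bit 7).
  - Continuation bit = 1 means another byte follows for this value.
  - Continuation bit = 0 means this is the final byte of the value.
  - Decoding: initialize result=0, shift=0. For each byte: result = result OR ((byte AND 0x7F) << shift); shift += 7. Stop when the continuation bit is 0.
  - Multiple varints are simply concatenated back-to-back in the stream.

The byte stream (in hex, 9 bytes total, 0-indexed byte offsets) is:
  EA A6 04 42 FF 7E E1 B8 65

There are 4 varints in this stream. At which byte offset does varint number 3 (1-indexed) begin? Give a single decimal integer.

  byte[0]=0xEA cont=1 payload=0x6A=106: acc |= 106<<0 -> acc=106 shift=7
  byte[1]=0xA6 cont=1 payload=0x26=38: acc |= 38<<7 -> acc=4970 shift=14
  byte[2]=0x04 cont=0 payload=0x04=4: acc |= 4<<14 -> acc=70506 shift=21 [end]
Varint 1: bytes[0:3] = EA A6 04 -> value 70506 (3 byte(s))
  byte[3]=0x42 cont=0 payload=0x42=66: acc |= 66<<0 -> acc=66 shift=7 [end]
Varint 2: bytes[3:4] = 42 -> value 66 (1 byte(s))
  byte[4]=0xFF cont=1 payload=0x7F=127: acc |= 127<<0 -> acc=127 shift=7
  byte[5]=0x7E cont=0 payload=0x7E=126: acc |= 126<<7 -> acc=16255 shift=14 [end]
Varint 3: bytes[4:6] = FF 7E -> value 16255 (2 byte(s))
  byte[6]=0xE1 cont=1 payload=0x61=97: acc |= 97<<0 -> acc=97 shift=7
  byte[7]=0xB8 cont=1 payload=0x38=56: acc |= 56<<7 -> acc=7265 shift=14
  byte[8]=0x65 cont=0 payload=0x65=101: acc |= 101<<14 -> acc=1662049 shift=21 [end]
Varint 4: bytes[6:9] = E1 B8 65 -> value 1662049 (3 byte(s))

Answer: 4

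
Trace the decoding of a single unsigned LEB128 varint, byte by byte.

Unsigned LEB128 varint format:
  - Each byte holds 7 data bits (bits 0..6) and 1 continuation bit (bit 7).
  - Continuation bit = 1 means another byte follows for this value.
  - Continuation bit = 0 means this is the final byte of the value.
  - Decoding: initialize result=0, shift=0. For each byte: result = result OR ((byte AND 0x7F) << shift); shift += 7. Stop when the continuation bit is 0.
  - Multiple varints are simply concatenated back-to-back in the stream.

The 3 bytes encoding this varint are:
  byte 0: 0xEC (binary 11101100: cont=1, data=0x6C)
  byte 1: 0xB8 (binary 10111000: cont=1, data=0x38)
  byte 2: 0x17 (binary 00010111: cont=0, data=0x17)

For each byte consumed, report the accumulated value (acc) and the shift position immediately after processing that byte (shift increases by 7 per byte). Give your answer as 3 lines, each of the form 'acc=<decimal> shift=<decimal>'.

byte 0=0xEC: payload=0x6C=108, contrib = 108<<0 = 108; acc -> 108, shift -> 7
byte 1=0xB8: payload=0x38=56, contrib = 56<<7 = 7168; acc -> 7276, shift -> 14
byte 2=0x17: payload=0x17=23, contrib = 23<<14 = 376832; acc -> 384108, shift -> 21

Answer: acc=108 shift=7
acc=7276 shift=14
acc=384108 shift=21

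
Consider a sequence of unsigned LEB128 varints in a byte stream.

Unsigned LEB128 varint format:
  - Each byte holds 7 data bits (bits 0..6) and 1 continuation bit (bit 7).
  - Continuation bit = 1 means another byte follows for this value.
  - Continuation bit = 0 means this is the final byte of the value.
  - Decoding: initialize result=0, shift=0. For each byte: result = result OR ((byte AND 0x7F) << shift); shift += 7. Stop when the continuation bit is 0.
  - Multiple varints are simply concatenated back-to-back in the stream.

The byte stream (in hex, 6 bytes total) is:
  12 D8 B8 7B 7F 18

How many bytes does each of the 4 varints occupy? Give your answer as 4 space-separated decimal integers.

  byte[0]=0x12 cont=0 payload=0x12=18: acc |= 18<<0 -> acc=18 shift=7 [end]
Varint 1: bytes[0:1] = 12 -> value 18 (1 byte(s))
  byte[1]=0xD8 cont=1 payload=0x58=88: acc |= 88<<0 -> acc=88 shift=7
  byte[2]=0xB8 cont=1 payload=0x38=56: acc |= 56<<7 -> acc=7256 shift=14
  byte[3]=0x7B cont=0 payload=0x7B=123: acc |= 123<<14 -> acc=2022488 shift=21 [end]
Varint 2: bytes[1:4] = D8 B8 7B -> value 2022488 (3 byte(s))
  byte[4]=0x7F cont=0 payload=0x7F=127: acc |= 127<<0 -> acc=127 shift=7 [end]
Varint 3: bytes[4:5] = 7F -> value 127 (1 byte(s))
  byte[5]=0x18 cont=0 payload=0x18=24: acc |= 24<<0 -> acc=24 shift=7 [end]
Varint 4: bytes[5:6] = 18 -> value 24 (1 byte(s))

Answer: 1 3 1 1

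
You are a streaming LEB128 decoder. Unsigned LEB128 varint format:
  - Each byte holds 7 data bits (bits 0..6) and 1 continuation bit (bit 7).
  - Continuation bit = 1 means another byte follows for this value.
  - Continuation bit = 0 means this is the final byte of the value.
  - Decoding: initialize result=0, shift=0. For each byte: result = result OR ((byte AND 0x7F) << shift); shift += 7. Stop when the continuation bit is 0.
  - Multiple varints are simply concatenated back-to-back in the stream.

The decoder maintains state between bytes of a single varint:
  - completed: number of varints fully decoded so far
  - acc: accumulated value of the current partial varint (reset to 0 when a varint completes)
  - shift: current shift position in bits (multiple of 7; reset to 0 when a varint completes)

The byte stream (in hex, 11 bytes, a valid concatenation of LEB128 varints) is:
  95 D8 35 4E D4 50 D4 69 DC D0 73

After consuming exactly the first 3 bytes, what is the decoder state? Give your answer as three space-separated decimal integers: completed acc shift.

Answer: 1 0 0

Derivation:
byte[0]=0x95 cont=1 payload=0x15: acc |= 21<<0 -> completed=0 acc=21 shift=7
byte[1]=0xD8 cont=1 payload=0x58: acc |= 88<<7 -> completed=0 acc=11285 shift=14
byte[2]=0x35 cont=0 payload=0x35: varint #1 complete (value=879637); reset -> completed=1 acc=0 shift=0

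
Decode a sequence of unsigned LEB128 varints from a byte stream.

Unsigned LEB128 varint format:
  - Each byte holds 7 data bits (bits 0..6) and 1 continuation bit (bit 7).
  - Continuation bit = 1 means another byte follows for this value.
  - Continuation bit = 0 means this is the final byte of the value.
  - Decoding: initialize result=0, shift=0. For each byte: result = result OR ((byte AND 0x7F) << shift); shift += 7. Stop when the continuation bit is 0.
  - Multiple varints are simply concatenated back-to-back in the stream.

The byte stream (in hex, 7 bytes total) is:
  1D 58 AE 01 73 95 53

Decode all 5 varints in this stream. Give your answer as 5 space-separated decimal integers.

  byte[0]=0x1D cont=0 payload=0x1D=29: acc |= 29<<0 -> acc=29 shift=7 [end]
Varint 1: bytes[0:1] = 1D -> value 29 (1 byte(s))
  byte[1]=0x58 cont=0 payload=0x58=88: acc |= 88<<0 -> acc=88 shift=7 [end]
Varint 2: bytes[1:2] = 58 -> value 88 (1 byte(s))
  byte[2]=0xAE cont=1 payload=0x2E=46: acc |= 46<<0 -> acc=46 shift=7
  byte[3]=0x01 cont=0 payload=0x01=1: acc |= 1<<7 -> acc=174 shift=14 [end]
Varint 3: bytes[2:4] = AE 01 -> value 174 (2 byte(s))
  byte[4]=0x73 cont=0 payload=0x73=115: acc |= 115<<0 -> acc=115 shift=7 [end]
Varint 4: bytes[4:5] = 73 -> value 115 (1 byte(s))
  byte[5]=0x95 cont=1 payload=0x15=21: acc |= 21<<0 -> acc=21 shift=7
  byte[6]=0x53 cont=0 payload=0x53=83: acc |= 83<<7 -> acc=10645 shift=14 [end]
Varint 5: bytes[5:7] = 95 53 -> value 10645 (2 byte(s))

Answer: 29 88 174 115 10645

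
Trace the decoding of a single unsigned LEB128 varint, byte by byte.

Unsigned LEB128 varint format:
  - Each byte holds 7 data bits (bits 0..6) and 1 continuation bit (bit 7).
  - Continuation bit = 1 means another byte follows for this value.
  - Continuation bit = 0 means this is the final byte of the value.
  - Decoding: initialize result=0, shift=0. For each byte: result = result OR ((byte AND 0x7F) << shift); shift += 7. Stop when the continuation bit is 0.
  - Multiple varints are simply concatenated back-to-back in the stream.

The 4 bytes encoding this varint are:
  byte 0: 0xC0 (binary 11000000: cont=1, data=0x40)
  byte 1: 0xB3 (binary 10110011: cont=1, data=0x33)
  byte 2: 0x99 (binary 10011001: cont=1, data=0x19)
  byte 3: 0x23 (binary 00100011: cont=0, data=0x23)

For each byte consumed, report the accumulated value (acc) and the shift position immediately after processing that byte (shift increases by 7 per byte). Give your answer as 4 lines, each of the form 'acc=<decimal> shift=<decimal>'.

byte 0=0xC0: payload=0x40=64, contrib = 64<<0 = 64; acc -> 64, shift -> 7
byte 1=0xB3: payload=0x33=51, contrib = 51<<7 = 6528; acc -> 6592, shift -> 14
byte 2=0x99: payload=0x19=25, contrib = 25<<14 = 409600; acc -> 416192, shift -> 21
byte 3=0x23: payload=0x23=35, contrib = 35<<21 = 73400320; acc -> 73816512, shift -> 28

Answer: acc=64 shift=7
acc=6592 shift=14
acc=416192 shift=21
acc=73816512 shift=28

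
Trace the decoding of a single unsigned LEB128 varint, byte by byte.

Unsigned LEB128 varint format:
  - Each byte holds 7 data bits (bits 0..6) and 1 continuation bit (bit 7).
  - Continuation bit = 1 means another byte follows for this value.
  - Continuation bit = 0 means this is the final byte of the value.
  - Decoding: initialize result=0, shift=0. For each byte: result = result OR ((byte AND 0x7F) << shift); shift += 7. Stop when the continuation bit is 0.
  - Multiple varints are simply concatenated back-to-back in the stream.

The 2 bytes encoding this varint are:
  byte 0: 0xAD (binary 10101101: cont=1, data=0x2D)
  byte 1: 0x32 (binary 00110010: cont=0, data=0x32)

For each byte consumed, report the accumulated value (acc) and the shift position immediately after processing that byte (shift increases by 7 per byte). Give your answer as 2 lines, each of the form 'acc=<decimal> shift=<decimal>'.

Answer: acc=45 shift=7
acc=6445 shift=14

Derivation:
byte 0=0xAD: payload=0x2D=45, contrib = 45<<0 = 45; acc -> 45, shift -> 7
byte 1=0x32: payload=0x32=50, contrib = 50<<7 = 6400; acc -> 6445, shift -> 14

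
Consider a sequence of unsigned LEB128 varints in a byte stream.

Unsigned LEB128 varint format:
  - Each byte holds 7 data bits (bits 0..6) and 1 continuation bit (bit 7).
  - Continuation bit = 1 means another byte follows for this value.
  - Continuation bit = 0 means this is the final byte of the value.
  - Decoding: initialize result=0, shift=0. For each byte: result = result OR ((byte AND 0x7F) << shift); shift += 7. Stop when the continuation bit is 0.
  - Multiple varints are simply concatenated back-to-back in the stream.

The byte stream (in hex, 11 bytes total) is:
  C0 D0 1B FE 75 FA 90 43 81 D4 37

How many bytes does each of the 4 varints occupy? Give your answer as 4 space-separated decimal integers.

Answer: 3 2 3 3

Derivation:
  byte[0]=0xC0 cont=1 payload=0x40=64: acc |= 64<<0 -> acc=64 shift=7
  byte[1]=0xD0 cont=1 payload=0x50=80: acc |= 80<<7 -> acc=10304 shift=14
  byte[2]=0x1B cont=0 payload=0x1B=27: acc |= 27<<14 -> acc=452672 shift=21 [end]
Varint 1: bytes[0:3] = C0 D0 1B -> value 452672 (3 byte(s))
  byte[3]=0xFE cont=1 payload=0x7E=126: acc |= 126<<0 -> acc=126 shift=7
  byte[4]=0x75 cont=0 payload=0x75=117: acc |= 117<<7 -> acc=15102 shift=14 [end]
Varint 2: bytes[3:5] = FE 75 -> value 15102 (2 byte(s))
  byte[5]=0xFA cont=1 payload=0x7A=122: acc |= 122<<0 -> acc=122 shift=7
  byte[6]=0x90 cont=1 payload=0x10=16: acc |= 16<<7 -> acc=2170 shift=14
  byte[7]=0x43 cont=0 payload=0x43=67: acc |= 67<<14 -> acc=1099898 shift=21 [end]
Varint 3: bytes[5:8] = FA 90 43 -> value 1099898 (3 byte(s))
  byte[8]=0x81 cont=1 payload=0x01=1: acc |= 1<<0 -> acc=1 shift=7
  byte[9]=0xD4 cont=1 payload=0x54=84: acc |= 84<<7 -> acc=10753 shift=14
  byte[10]=0x37 cont=0 payload=0x37=55: acc |= 55<<14 -> acc=911873 shift=21 [end]
Varint 4: bytes[8:11] = 81 D4 37 -> value 911873 (3 byte(s))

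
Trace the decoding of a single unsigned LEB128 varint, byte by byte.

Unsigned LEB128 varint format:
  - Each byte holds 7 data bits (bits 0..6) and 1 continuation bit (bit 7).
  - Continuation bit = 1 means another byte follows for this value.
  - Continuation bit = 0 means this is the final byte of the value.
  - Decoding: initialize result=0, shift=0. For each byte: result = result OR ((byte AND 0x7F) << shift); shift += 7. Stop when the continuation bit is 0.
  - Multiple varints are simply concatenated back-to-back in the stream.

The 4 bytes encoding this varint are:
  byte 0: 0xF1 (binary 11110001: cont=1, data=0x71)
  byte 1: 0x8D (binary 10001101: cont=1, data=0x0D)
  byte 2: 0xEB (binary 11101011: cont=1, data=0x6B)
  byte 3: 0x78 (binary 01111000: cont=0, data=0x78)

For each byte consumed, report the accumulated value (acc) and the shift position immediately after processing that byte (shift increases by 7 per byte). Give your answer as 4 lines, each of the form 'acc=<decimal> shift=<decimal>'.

byte 0=0xF1: payload=0x71=113, contrib = 113<<0 = 113; acc -> 113, shift -> 7
byte 1=0x8D: payload=0x0D=13, contrib = 13<<7 = 1664; acc -> 1777, shift -> 14
byte 2=0xEB: payload=0x6B=107, contrib = 107<<14 = 1753088; acc -> 1754865, shift -> 21
byte 3=0x78: payload=0x78=120, contrib = 120<<21 = 251658240; acc -> 253413105, shift -> 28

Answer: acc=113 shift=7
acc=1777 shift=14
acc=1754865 shift=21
acc=253413105 shift=28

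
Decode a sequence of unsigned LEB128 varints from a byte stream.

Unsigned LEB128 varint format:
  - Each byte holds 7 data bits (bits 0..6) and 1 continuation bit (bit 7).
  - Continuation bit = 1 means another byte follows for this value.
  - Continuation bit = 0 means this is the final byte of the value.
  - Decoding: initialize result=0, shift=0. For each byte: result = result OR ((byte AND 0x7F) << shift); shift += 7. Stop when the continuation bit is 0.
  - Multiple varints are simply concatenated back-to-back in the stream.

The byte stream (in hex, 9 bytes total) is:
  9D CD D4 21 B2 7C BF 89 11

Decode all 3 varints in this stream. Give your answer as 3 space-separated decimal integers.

Answer: 70592157 15922 279743

Derivation:
  byte[0]=0x9D cont=1 payload=0x1D=29: acc |= 29<<0 -> acc=29 shift=7
  byte[1]=0xCD cont=1 payload=0x4D=77: acc |= 77<<7 -> acc=9885 shift=14
  byte[2]=0xD4 cont=1 payload=0x54=84: acc |= 84<<14 -> acc=1386141 shift=21
  byte[3]=0x21 cont=0 payload=0x21=33: acc |= 33<<21 -> acc=70592157 shift=28 [end]
Varint 1: bytes[0:4] = 9D CD D4 21 -> value 70592157 (4 byte(s))
  byte[4]=0xB2 cont=1 payload=0x32=50: acc |= 50<<0 -> acc=50 shift=7
  byte[5]=0x7C cont=0 payload=0x7C=124: acc |= 124<<7 -> acc=15922 shift=14 [end]
Varint 2: bytes[4:6] = B2 7C -> value 15922 (2 byte(s))
  byte[6]=0xBF cont=1 payload=0x3F=63: acc |= 63<<0 -> acc=63 shift=7
  byte[7]=0x89 cont=1 payload=0x09=9: acc |= 9<<7 -> acc=1215 shift=14
  byte[8]=0x11 cont=0 payload=0x11=17: acc |= 17<<14 -> acc=279743 shift=21 [end]
Varint 3: bytes[6:9] = BF 89 11 -> value 279743 (3 byte(s))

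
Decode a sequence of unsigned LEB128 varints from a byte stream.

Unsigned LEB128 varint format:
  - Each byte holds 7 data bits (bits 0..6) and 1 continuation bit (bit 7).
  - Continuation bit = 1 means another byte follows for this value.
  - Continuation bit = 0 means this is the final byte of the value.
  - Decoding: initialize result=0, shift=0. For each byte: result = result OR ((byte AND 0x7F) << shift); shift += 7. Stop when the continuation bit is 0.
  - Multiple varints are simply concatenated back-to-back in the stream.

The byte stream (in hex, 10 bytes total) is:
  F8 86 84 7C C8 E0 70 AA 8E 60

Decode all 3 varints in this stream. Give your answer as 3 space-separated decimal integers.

Answer: 260113272 1847368 1574698

Derivation:
  byte[0]=0xF8 cont=1 payload=0x78=120: acc |= 120<<0 -> acc=120 shift=7
  byte[1]=0x86 cont=1 payload=0x06=6: acc |= 6<<7 -> acc=888 shift=14
  byte[2]=0x84 cont=1 payload=0x04=4: acc |= 4<<14 -> acc=66424 shift=21
  byte[3]=0x7C cont=0 payload=0x7C=124: acc |= 124<<21 -> acc=260113272 shift=28 [end]
Varint 1: bytes[0:4] = F8 86 84 7C -> value 260113272 (4 byte(s))
  byte[4]=0xC8 cont=1 payload=0x48=72: acc |= 72<<0 -> acc=72 shift=7
  byte[5]=0xE0 cont=1 payload=0x60=96: acc |= 96<<7 -> acc=12360 shift=14
  byte[6]=0x70 cont=0 payload=0x70=112: acc |= 112<<14 -> acc=1847368 shift=21 [end]
Varint 2: bytes[4:7] = C8 E0 70 -> value 1847368 (3 byte(s))
  byte[7]=0xAA cont=1 payload=0x2A=42: acc |= 42<<0 -> acc=42 shift=7
  byte[8]=0x8E cont=1 payload=0x0E=14: acc |= 14<<7 -> acc=1834 shift=14
  byte[9]=0x60 cont=0 payload=0x60=96: acc |= 96<<14 -> acc=1574698 shift=21 [end]
Varint 3: bytes[7:10] = AA 8E 60 -> value 1574698 (3 byte(s))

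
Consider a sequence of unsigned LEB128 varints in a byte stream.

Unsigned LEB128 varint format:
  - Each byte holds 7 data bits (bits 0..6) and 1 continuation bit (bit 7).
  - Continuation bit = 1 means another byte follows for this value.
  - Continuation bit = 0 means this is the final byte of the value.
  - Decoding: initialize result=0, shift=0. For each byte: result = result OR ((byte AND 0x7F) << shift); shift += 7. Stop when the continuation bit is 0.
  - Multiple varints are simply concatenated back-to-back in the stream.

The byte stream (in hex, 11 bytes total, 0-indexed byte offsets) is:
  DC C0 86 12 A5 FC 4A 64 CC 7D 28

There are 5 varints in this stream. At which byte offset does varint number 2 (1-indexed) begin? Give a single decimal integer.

Answer: 4

Derivation:
  byte[0]=0xDC cont=1 payload=0x5C=92: acc |= 92<<0 -> acc=92 shift=7
  byte[1]=0xC0 cont=1 payload=0x40=64: acc |= 64<<7 -> acc=8284 shift=14
  byte[2]=0x86 cont=1 payload=0x06=6: acc |= 6<<14 -> acc=106588 shift=21
  byte[3]=0x12 cont=0 payload=0x12=18: acc |= 18<<21 -> acc=37855324 shift=28 [end]
Varint 1: bytes[0:4] = DC C0 86 12 -> value 37855324 (4 byte(s))
  byte[4]=0xA5 cont=1 payload=0x25=37: acc |= 37<<0 -> acc=37 shift=7
  byte[5]=0xFC cont=1 payload=0x7C=124: acc |= 124<<7 -> acc=15909 shift=14
  byte[6]=0x4A cont=0 payload=0x4A=74: acc |= 74<<14 -> acc=1228325 shift=21 [end]
Varint 2: bytes[4:7] = A5 FC 4A -> value 1228325 (3 byte(s))
  byte[7]=0x64 cont=0 payload=0x64=100: acc |= 100<<0 -> acc=100 shift=7 [end]
Varint 3: bytes[7:8] = 64 -> value 100 (1 byte(s))
  byte[8]=0xCC cont=1 payload=0x4C=76: acc |= 76<<0 -> acc=76 shift=7
  byte[9]=0x7D cont=0 payload=0x7D=125: acc |= 125<<7 -> acc=16076 shift=14 [end]
Varint 4: bytes[8:10] = CC 7D -> value 16076 (2 byte(s))
  byte[10]=0x28 cont=0 payload=0x28=40: acc |= 40<<0 -> acc=40 shift=7 [end]
Varint 5: bytes[10:11] = 28 -> value 40 (1 byte(s))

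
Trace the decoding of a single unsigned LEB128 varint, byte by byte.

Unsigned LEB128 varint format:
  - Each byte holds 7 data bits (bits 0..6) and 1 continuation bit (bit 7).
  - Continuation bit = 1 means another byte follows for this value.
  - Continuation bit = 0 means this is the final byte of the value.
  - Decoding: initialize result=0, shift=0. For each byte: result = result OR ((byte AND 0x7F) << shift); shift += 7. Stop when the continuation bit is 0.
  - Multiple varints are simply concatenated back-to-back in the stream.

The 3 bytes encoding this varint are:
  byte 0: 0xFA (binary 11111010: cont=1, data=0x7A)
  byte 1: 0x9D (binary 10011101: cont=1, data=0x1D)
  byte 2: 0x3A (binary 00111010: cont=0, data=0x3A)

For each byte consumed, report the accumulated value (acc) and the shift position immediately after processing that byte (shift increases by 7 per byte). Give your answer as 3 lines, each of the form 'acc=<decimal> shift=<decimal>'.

byte 0=0xFA: payload=0x7A=122, contrib = 122<<0 = 122; acc -> 122, shift -> 7
byte 1=0x9D: payload=0x1D=29, contrib = 29<<7 = 3712; acc -> 3834, shift -> 14
byte 2=0x3A: payload=0x3A=58, contrib = 58<<14 = 950272; acc -> 954106, shift -> 21

Answer: acc=122 shift=7
acc=3834 shift=14
acc=954106 shift=21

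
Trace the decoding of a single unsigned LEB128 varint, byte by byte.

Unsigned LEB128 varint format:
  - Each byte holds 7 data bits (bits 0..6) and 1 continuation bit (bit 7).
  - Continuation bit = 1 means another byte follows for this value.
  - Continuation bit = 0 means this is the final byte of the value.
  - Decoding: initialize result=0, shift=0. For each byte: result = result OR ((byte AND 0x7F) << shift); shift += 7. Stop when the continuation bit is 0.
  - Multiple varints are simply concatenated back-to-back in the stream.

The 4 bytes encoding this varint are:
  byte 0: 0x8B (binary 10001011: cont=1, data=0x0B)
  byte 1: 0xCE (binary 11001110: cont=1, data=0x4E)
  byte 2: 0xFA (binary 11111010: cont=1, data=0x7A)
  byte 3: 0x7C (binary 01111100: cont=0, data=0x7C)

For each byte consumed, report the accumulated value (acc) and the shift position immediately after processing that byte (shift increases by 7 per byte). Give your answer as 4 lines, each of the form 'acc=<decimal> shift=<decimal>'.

Answer: acc=11 shift=7
acc=9995 shift=14
acc=2008843 shift=21
acc=262055691 shift=28

Derivation:
byte 0=0x8B: payload=0x0B=11, contrib = 11<<0 = 11; acc -> 11, shift -> 7
byte 1=0xCE: payload=0x4E=78, contrib = 78<<7 = 9984; acc -> 9995, shift -> 14
byte 2=0xFA: payload=0x7A=122, contrib = 122<<14 = 1998848; acc -> 2008843, shift -> 21
byte 3=0x7C: payload=0x7C=124, contrib = 124<<21 = 260046848; acc -> 262055691, shift -> 28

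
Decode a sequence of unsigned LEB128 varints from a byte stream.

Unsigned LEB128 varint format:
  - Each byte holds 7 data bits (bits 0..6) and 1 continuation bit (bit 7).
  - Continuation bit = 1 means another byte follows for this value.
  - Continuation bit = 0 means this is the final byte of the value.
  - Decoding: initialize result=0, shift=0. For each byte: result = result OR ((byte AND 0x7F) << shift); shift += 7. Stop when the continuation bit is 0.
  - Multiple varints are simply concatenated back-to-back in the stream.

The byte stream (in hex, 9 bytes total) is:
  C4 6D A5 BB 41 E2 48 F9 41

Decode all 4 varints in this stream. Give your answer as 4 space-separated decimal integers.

  byte[0]=0xC4 cont=1 payload=0x44=68: acc |= 68<<0 -> acc=68 shift=7
  byte[1]=0x6D cont=0 payload=0x6D=109: acc |= 109<<7 -> acc=14020 shift=14 [end]
Varint 1: bytes[0:2] = C4 6D -> value 14020 (2 byte(s))
  byte[2]=0xA5 cont=1 payload=0x25=37: acc |= 37<<0 -> acc=37 shift=7
  byte[3]=0xBB cont=1 payload=0x3B=59: acc |= 59<<7 -> acc=7589 shift=14
  byte[4]=0x41 cont=0 payload=0x41=65: acc |= 65<<14 -> acc=1072549 shift=21 [end]
Varint 2: bytes[2:5] = A5 BB 41 -> value 1072549 (3 byte(s))
  byte[5]=0xE2 cont=1 payload=0x62=98: acc |= 98<<0 -> acc=98 shift=7
  byte[6]=0x48 cont=0 payload=0x48=72: acc |= 72<<7 -> acc=9314 shift=14 [end]
Varint 3: bytes[5:7] = E2 48 -> value 9314 (2 byte(s))
  byte[7]=0xF9 cont=1 payload=0x79=121: acc |= 121<<0 -> acc=121 shift=7
  byte[8]=0x41 cont=0 payload=0x41=65: acc |= 65<<7 -> acc=8441 shift=14 [end]
Varint 4: bytes[7:9] = F9 41 -> value 8441 (2 byte(s))

Answer: 14020 1072549 9314 8441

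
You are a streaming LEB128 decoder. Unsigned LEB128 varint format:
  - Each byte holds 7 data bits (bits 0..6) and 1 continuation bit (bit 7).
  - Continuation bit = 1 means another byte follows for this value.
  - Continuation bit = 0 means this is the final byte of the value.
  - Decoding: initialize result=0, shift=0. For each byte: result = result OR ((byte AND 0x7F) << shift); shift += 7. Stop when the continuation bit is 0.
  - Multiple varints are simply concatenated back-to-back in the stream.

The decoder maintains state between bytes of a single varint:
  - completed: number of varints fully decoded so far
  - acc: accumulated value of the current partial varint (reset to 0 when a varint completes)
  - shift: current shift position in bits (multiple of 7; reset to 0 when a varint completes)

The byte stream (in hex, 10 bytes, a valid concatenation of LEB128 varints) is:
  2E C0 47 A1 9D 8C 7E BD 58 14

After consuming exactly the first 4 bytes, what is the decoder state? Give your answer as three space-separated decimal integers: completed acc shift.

byte[0]=0x2E cont=0 payload=0x2E: varint #1 complete (value=46); reset -> completed=1 acc=0 shift=0
byte[1]=0xC0 cont=1 payload=0x40: acc |= 64<<0 -> completed=1 acc=64 shift=7
byte[2]=0x47 cont=0 payload=0x47: varint #2 complete (value=9152); reset -> completed=2 acc=0 shift=0
byte[3]=0xA1 cont=1 payload=0x21: acc |= 33<<0 -> completed=2 acc=33 shift=7

Answer: 2 33 7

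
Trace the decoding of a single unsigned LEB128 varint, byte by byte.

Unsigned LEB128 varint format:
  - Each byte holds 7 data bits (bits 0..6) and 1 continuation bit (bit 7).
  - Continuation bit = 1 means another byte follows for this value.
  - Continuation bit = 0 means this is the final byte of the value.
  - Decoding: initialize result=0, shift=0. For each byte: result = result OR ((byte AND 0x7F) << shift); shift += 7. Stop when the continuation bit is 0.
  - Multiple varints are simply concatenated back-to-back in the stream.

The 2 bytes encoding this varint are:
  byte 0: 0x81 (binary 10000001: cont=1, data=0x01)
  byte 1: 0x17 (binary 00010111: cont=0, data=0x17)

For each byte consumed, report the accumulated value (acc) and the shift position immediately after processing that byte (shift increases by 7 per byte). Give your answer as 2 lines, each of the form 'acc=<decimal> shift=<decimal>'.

byte 0=0x81: payload=0x01=1, contrib = 1<<0 = 1; acc -> 1, shift -> 7
byte 1=0x17: payload=0x17=23, contrib = 23<<7 = 2944; acc -> 2945, shift -> 14

Answer: acc=1 shift=7
acc=2945 shift=14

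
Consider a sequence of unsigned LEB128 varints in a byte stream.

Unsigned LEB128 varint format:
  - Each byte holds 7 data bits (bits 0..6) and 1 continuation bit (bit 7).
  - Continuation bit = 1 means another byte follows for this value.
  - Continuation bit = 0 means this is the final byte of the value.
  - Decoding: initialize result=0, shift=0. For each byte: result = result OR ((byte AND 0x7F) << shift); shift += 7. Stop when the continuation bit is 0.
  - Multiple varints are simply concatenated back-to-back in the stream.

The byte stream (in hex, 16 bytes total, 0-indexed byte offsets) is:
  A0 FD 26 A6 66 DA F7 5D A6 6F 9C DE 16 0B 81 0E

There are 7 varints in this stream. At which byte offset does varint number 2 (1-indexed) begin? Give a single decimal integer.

Answer: 3

Derivation:
  byte[0]=0xA0 cont=1 payload=0x20=32: acc |= 32<<0 -> acc=32 shift=7
  byte[1]=0xFD cont=1 payload=0x7D=125: acc |= 125<<7 -> acc=16032 shift=14
  byte[2]=0x26 cont=0 payload=0x26=38: acc |= 38<<14 -> acc=638624 shift=21 [end]
Varint 1: bytes[0:3] = A0 FD 26 -> value 638624 (3 byte(s))
  byte[3]=0xA6 cont=1 payload=0x26=38: acc |= 38<<0 -> acc=38 shift=7
  byte[4]=0x66 cont=0 payload=0x66=102: acc |= 102<<7 -> acc=13094 shift=14 [end]
Varint 2: bytes[3:5] = A6 66 -> value 13094 (2 byte(s))
  byte[5]=0xDA cont=1 payload=0x5A=90: acc |= 90<<0 -> acc=90 shift=7
  byte[6]=0xF7 cont=1 payload=0x77=119: acc |= 119<<7 -> acc=15322 shift=14
  byte[7]=0x5D cont=0 payload=0x5D=93: acc |= 93<<14 -> acc=1539034 shift=21 [end]
Varint 3: bytes[5:8] = DA F7 5D -> value 1539034 (3 byte(s))
  byte[8]=0xA6 cont=1 payload=0x26=38: acc |= 38<<0 -> acc=38 shift=7
  byte[9]=0x6F cont=0 payload=0x6F=111: acc |= 111<<7 -> acc=14246 shift=14 [end]
Varint 4: bytes[8:10] = A6 6F -> value 14246 (2 byte(s))
  byte[10]=0x9C cont=1 payload=0x1C=28: acc |= 28<<0 -> acc=28 shift=7
  byte[11]=0xDE cont=1 payload=0x5E=94: acc |= 94<<7 -> acc=12060 shift=14
  byte[12]=0x16 cont=0 payload=0x16=22: acc |= 22<<14 -> acc=372508 shift=21 [end]
Varint 5: bytes[10:13] = 9C DE 16 -> value 372508 (3 byte(s))
  byte[13]=0x0B cont=0 payload=0x0B=11: acc |= 11<<0 -> acc=11 shift=7 [end]
Varint 6: bytes[13:14] = 0B -> value 11 (1 byte(s))
  byte[14]=0x81 cont=1 payload=0x01=1: acc |= 1<<0 -> acc=1 shift=7
  byte[15]=0x0E cont=0 payload=0x0E=14: acc |= 14<<7 -> acc=1793 shift=14 [end]
Varint 7: bytes[14:16] = 81 0E -> value 1793 (2 byte(s))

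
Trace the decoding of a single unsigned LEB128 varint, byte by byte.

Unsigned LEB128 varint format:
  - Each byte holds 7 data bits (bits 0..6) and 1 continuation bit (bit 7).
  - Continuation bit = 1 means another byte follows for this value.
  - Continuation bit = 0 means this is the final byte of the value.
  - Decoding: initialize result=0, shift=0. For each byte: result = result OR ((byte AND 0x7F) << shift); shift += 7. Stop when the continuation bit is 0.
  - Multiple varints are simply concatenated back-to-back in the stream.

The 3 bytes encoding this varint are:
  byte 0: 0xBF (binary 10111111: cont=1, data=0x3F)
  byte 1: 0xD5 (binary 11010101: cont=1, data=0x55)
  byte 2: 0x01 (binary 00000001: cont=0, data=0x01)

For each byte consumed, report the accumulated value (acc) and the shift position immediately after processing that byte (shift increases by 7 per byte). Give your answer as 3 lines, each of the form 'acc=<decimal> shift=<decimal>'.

byte 0=0xBF: payload=0x3F=63, contrib = 63<<0 = 63; acc -> 63, shift -> 7
byte 1=0xD5: payload=0x55=85, contrib = 85<<7 = 10880; acc -> 10943, shift -> 14
byte 2=0x01: payload=0x01=1, contrib = 1<<14 = 16384; acc -> 27327, shift -> 21

Answer: acc=63 shift=7
acc=10943 shift=14
acc=27327 shift=21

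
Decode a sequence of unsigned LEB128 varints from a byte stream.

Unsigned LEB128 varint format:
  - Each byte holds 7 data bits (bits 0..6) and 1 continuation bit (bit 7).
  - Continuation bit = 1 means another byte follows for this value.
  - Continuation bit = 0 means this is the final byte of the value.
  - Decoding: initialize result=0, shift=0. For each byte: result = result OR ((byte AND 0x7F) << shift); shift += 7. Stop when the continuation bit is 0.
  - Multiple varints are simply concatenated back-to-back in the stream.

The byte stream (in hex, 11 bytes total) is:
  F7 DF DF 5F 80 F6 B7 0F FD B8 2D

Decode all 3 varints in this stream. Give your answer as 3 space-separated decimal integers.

Answer: 200798199 32373504 744573

Derivation:
  byte[0]=0xF7 cont=1 payload=0x77=119: acc |= 119<<0 -> acc=119 shift=7
  byte[1]=0xDF cont=1 payload=0x5F=95: acc |= 95<<7 -> acc=12279 shift=14
  byte[2]=0xDF cont=1 payload=0x5F=95: acc |= 95<<14 -> acc=1568759 shift=21
  byte[3]=0x5F cont=0 payload=0x5F=95: acc |= 95<<21 -> acc=200798199 shift=28 [end]
Varint 1: bytes[0:4] = F7 DF DF 5F -> value 200798199 (4 byte(s))
  byte[4]=0x80 cont=1 payload=0x00=0: acc |= 0<<0 -> acc=0 shift=7
  byte[5]=0xF6 cont=1 payload=0x76=118: acc |= 118<<7 -> acc=15104 shift=14
  byte[6]=0xB7 cont=1 payload=0x37=55: acc |= 55<<14 -> acc=916224 shift=21
  byte[7]=0x0F cont=0 payload=0x0F=15: acc |= 15<<21 -> acc=32373504 shift=28 [end]
Varint 2: bytes[4:8] = 80 F6 B7 0F -> value 32373504 (4 byte(s))
  byte[8]=0xFD cont=1 payload=0x7D=125: acc |= 125<<0 -> acc=125 shift=7
  byte[9]=0xB8 cont=1 payload=0x38=56: acc |= 56<<7 -> acc=7293 shift=14
  byte[10]=0x2D cont=0 payload=0x2D=45: acc |= 45<<14 -> acc=744573 shift=21 [end]
Varint 3: bytes[8:11] = FD B8 2D -> value 744573 (3 byte(s))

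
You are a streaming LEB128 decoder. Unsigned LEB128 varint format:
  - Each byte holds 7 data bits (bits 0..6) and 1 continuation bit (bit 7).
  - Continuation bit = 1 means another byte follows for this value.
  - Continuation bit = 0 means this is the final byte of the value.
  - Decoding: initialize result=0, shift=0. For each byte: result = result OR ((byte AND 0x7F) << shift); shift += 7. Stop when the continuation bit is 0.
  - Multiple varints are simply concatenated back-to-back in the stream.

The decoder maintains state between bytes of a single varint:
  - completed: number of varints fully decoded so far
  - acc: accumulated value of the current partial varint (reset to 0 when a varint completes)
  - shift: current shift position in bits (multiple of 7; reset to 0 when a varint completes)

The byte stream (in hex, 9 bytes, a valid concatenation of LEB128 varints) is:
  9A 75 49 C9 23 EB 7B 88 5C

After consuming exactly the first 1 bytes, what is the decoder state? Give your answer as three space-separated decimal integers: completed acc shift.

Answer: 0 26 7

Derivation:
byte[0]=0x9A cont=1 payload=0x1A: acc |= 26<<0 -> completed=0 acc=26 shift=7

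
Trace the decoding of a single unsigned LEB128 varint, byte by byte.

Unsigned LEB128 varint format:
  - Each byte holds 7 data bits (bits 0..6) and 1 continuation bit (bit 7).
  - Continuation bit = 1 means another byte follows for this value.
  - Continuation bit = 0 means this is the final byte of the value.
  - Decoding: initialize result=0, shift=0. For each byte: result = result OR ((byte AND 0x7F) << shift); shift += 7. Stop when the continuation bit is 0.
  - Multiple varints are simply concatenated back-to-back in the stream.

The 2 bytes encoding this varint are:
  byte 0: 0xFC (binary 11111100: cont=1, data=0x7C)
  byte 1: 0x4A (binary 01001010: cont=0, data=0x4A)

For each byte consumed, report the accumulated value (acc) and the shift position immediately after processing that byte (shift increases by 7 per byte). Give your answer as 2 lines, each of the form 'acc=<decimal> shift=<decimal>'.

Answer: acc=124 shift=7
acc=9596 shift=14

Derivation:
byte 0=0xFC: payload=0x7C=124, contrib = 124<<0 = 124; acc -> 124, shift -> 7
byte 1=0x4A: payload=0x4A=74, contrib = 74<<7 = 9472; acc -> 9596, shift -> 14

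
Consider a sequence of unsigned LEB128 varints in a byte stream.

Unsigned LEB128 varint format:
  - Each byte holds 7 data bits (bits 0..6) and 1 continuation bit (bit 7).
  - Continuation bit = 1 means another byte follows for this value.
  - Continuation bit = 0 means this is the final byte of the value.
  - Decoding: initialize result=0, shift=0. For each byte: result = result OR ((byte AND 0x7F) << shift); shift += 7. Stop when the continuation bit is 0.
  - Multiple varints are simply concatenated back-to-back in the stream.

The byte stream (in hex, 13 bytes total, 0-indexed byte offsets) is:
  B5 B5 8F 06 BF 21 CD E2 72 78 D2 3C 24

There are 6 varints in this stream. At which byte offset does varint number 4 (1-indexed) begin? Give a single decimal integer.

  byte[0]=0xB5 cont=1 payload=0x35=53: acc |= 53<<0 -> acc=53 shift=7
  byte[1]=0xB5 cont=1 payload=0x35=53: acc |= 53<<7 -> acc=6837 shift=14
  byte[2]=0x8F cont=1 payload=0x0F=15: acc |= 15<<14 -> acc=252597 shift=21
  byte[3]=0x06 cont=0 payload=0x06=6: acc |= 6<<21 -> acc=12835509 shift=28 [end]
Varint 1: bytes[0:4] = B5 B5 8F 06 -> value 12835509 (4 byte(s))
  byte[4]=0xBF cont=1 payload=0x3F=63: acc |= 63<<0 -> acc=63 shift=7
  byte[5]=0x21 cont=0 payload=0x21=33: acc |= 33<<7 -> acc=4287 shift=14 [end]
Varint 2: bytes[4:6] = BF 21 -> value 4287 (2 byte(s))
  byte[6]=0xCD cont=1 payload=0x4D=77: acc |= 77<<0 -> acc=77 shift=7
  byte[7]=0xE2 cont=1 payload=0x62=98: acc |= 98<<7 -> acc=12621 shift=14
  byte[8]=0x72 cont=0 payload=0x72=114: acc |= 114<<14 -> acc=1880397 shift=21 [end]
Varint 3: bytes[6:9] = CD E2 72 -> value 1880397 (3 byte(s))
  byte[9]=0x78 cont=0 payload=0x78=120: acc |= 120<<0 -> acc=120 shift=7 [end]
Varint 4: bytes[9:10] = 78 -> value 120 (1 byte(s))
  byte[10]=0xD2 cont=1 payload=0x52=82: acc |= 82<<0 -> acc=82 shift=7
  byte[11]=0x3C cont=0 payload=0x3C=60: acc |= 60<<7 -> acc=7762 shift=14 [end]
Varint 5: bytes[10:12] = D2 3C -> value 7762 (2 byte(s))
  byte[12]=0x24 cont=0 payload=0x24=36: acc |= 36<<0 -> acc=36 shift=7 [end]
Varint 6: bytes[12:13] = 24 -> value 36 (1 byte(s))

Answer: 9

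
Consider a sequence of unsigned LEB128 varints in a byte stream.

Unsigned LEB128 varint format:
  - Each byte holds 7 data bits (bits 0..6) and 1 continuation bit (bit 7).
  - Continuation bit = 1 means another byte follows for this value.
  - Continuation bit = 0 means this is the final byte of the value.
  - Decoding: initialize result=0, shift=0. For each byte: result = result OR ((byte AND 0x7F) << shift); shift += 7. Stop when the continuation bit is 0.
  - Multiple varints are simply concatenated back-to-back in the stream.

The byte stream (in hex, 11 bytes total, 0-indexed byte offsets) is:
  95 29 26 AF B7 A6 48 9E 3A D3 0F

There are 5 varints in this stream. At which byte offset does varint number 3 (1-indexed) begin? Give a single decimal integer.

  byte[0]=0x95 cont=1 payload=0x15=21: acc |= 21<<0 -> acc=21 shift=7
  byte[1]=0x29 cont=0 payload=0x29=41: acc |= 41<<7 -> acc=5269 shift=14 [end]
Varint 1: bytes[0:2] = 95 29 -> value 5269 (2 byte(s))
  byte[2]=0x26 cont=0 payload=0x26=38: acc |= 38<<0 -> acc=38 shift=7 [end]
Varint 2: bytes[2:3] = 26 -> value 38 (1 byte(s))
  byte[3]=0xAF cont=1 payload=0x2F=47: acc |= 47<<0 -> acc=47 shift=7
  byte[4]=0xB7 cont=1 payload=0x37=55: acc |= 55<<7 -> acc=7087 shift=14
  byte[5]=0xA6 cont=1 payload=0x26=38: acc |= 38<<14 -> acc=629679 shift=21
  byte[6]=0x48 cont=0 payload=0x48=72: acc |= 72<<21 -> acc=151624623 shift=28 [end]
Varint 3: bytes[3:7] = AF B7 A6 48 -> value 151624623 (4 byte(s))
  byte[7]=0x9E cont=1 payload=0x1E=30: acc |= 30<<0 -> acc=30 shift=7
  byte[8]=0x3A cont=0 payload=0x3A=58: acc |= 58<<7 -> acc=7454 shift=14 [end]
Varint 4: bytes[7:9] = 9E 3A -> value 7454 (2 byte(s))
  byte[9]=0xD3 cont=1 payload=0x53=83: acc |= 83<<0 -> acc=83 shift=7
  byte[10]=0x0F cont=0 payload=0x0F=15: acc |= 15<<7 -> acc=2003 shift=14 [end]
Varint 5: bytes[9:11] = D3 0F -> value 2003 (2 byte(s))

Answer: 3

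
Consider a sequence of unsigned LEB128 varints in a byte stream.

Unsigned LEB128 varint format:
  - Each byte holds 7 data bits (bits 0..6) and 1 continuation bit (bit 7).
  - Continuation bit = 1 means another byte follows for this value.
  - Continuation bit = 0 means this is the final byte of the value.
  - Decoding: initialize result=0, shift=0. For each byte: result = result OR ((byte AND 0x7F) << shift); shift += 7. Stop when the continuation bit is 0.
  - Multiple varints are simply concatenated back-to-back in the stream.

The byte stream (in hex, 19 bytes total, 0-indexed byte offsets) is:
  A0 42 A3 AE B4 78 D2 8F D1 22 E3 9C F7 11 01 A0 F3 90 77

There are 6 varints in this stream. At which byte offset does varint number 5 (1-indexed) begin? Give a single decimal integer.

Answer: 14

Derivation:
  byte[0]=0xA0 cont=1 payload=0x20=32: acc |= 32<<0 -> acc=32 shift=7
  byte[1]=0x42 cont=0 payload=0x42=66: acc |= 66<<7 -> acc=8480 shift=14 [end]
Varint 1: bytes[0:2] = A0 42 -> value 8480 (2 byte(s))
  byte[2]=0xA3 cont=1 payload=0x23=35: acc |= 35<<0 -> acc=35 shift=7
  byte[3]=0xAE cont=1 payload=0x2E=46: acc |= 46<<7 -> acc=5923 shift=14
  byte[4]=0xB4 cont=1 payload=0x34=52: acc |= 52<<14 -> acc=857891 shift=21
  byte[5]=0x78 cont=0 payload=0x78=120: acc |= 120<<21 -> acc=252516131 shift=28 [end]
Varint 2: bytes[2:6] = A3 AE B4 78 -> value 252516131 (4 byte(s))
  byte[6]=0xD2 cont=1 payload=0x52=82: acc |= 82<<0 -> acc=82 shift=7
  byte[7]=0x8F cont=1 payload=0x0F=15: acc |= 15<<7 -> acc=2002 shift=14
  byte[8]=0xD1 cont=1 payload=0x51=81: acc |= 81<<14 -> acc=1329106 shift=21
  byte[9]=0x22 cont=0 payload=0x22=34: acc |= 34<<21 -> acc=72632274 shift=28 [end]
Varint 3: bytes[6:10] = D2 8F D1 22 -> value 72632274 (4 byte(s))
  byte[10]=0xE3 cont=1 payload=0x63=99: acc |= 99<<0 -> acc=99 shift=7
  byte[11]=0x9C cont=1 payload=0x1C=28: acc |= 28<<7 -> acc=3683 shift=14
  byte[12]=0xF7 cont=1 payload=0x77=119: acc |= 119<<14 -> acc=1953379 shift=21
  byte[13]=0x11 cont=0 payload=0x11=17: acc |= 17<<21 -> acc=37604963 shift=28 [end]
Varint 4: bytes[10:14] = E3 9C F7 11 -> value 37604963 (4 byte(s))
  byte[14]=0x01 cont=0 payload=0x01=1: acc |= 1<<0 -> acc=1 shift=7 [end]
Varint 5: bytes[14:15] = 01 -> value 1 (1 byte(s))
  byte[15]=0xA0 cont=1 payload=0x20=32: acc |= 32<<0 -> acc=32 shift=7
  byte[16]=0xF3 cont=1 payload=0x73=115: acc |= 115<<7 -> acc=14752 shift=14
  byte[17]=0x90 cont=1 payload=0x10=16: acc |= 16<<14 -> acc=276896 shift=21
  byte[18]=0x77 cont=0 payload=0x77=119: acc |= 119<<21 -> acc=249837984 shift=28 [end]
Varint 6: bytes[15:19] = A0 F3 90 77 -> value 249837984 (4 byte(s))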